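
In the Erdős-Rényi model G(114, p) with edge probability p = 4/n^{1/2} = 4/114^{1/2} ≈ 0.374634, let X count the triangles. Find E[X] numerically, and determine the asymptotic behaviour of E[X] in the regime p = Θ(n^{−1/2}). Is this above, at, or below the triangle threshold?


Number of potential triangles: C(114, 3) = 240464.
Each occurs with probability p³ ≈ (0.374634)³ ≈ 5.25802561e-02.
By linearity: E[X] = C(114, 3)·p³ ≈ 240464 · 5.25802561e-02 ≈ 12643.658700.
Since α = 1/2 < 1, p = c/n^{1/2} ≫ 1/n is above the triangle threshold p ~ 1/n. Asymptotically E[X] ~ (c³/6)·n^{3(1−α)} = (4³/6)·n^{1.5} → ∞; triangles are abundant w.h.p.

E[X] ≈ 12643.658700; in regime p = Θ(1/n^{1/2}) E[X] diverges (above the triangle threshold p ~ 1/n).


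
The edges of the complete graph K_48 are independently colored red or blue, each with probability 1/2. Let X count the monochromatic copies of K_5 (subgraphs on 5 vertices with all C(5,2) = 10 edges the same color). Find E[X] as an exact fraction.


Let X = Σ_S X_S over the C(48, 5) = 1712304 subsets S of size 5, where X_S = 1 if the K_5 on S is monochromatic.
For a fixed S, the K_5 on S has C(5, 2) = 10 edges. P[all 10 edges red] = (1/2)^10, and likewise for blue, so P[monochromatic] = 2·(1/2)^10 = 2^{1 − 10} = 1/512.
By linearity: E[X] = C(48, 5) · 2^{1 − 10} = 1712304 · 1/512 = 107019/32.
Numerically: E[X] ≈ 3344.343750.

E[X] = C(48,5)·2^(1−C(5,2)) = 107019/32 ≈ 3344.343750.


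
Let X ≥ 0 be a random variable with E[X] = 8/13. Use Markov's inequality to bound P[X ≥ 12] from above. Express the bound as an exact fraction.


μ = E[X] = 8/13, a = 12.
Markov: P[X ≥ 12] ≤ μ/a = (8/13)/12 = 2/39.
Numerically: ≈ 0.05128.
(Since a = 12 > μ = 0.61538, the bound 2/39 is < 1 and informative.)

P[X ≥ 12] ≤ 2/39 ≈ 0.05128.


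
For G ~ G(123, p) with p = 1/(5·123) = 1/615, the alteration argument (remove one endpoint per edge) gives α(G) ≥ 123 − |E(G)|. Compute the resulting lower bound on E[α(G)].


E[|E(G)|] = C(123, 2)·p = 7503 · (1/615) = 61/5.
E[α(G)] ≥ n − E[|E(G)|] = 123 − 61/5 = 554/5.
Numerically: ≈ 110.8000.
(This is only a lower bound; the true E[α(G)] may be larger.)

E[α(G)] ≥ 554/5 ≈ 110.8000.


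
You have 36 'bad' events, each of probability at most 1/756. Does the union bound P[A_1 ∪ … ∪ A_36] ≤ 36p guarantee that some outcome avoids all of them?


Union bound: P[∪_{i=1}^{36} A_i] ≤ Σ_i P[A_i] ≤ 36·p = 36·(1/756) = 1/21.
Numerically: 1/21 ≈ 0.048.
Is 1/21 < 1? YES.
Since P[∪ A_i] ≤ 1/21 < 1, the complement has P[∩ A_i^c] ≥ 1 − 1/21 = 20/21 > 0, so some outcome avoids every A_i.

36·p = 1/21 ≈ 0.048; existence CERTIFIED by the union bound.


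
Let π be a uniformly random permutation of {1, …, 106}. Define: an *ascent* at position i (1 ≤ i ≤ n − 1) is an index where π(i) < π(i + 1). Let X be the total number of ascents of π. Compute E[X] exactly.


Write X = Σ X_I over i = 1, …, 105, with X_I the indicator of one ascent.
There are 105 indicators.
For each fixed i, the pair (π(i), π(i+1)) is a uniformly random ordered pair of distinct values from {1, …, 106}; by symmetry P[π(i) < π(i+1)] = 1/2.
By linearity: E[X] = 105 · (1/2) = (106 − 1) · (1/2) = 105/2 ≈ 52.500.

E[X] = 105/2 = 52.500.


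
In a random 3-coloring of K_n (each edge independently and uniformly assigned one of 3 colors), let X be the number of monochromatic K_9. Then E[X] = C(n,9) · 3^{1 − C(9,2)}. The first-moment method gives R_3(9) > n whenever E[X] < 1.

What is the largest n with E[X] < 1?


We need C(n, 9) · 3^{1 − 36} < 1, i.e. C(n, 9) < 3^{36 − 1} = 50031545098999707.
Check values of n near the boundary:
  n = 299: C(299, 9) = 46610674441390059; 46610674441390059 < 50031545098999707? YES
  n = 300: C(300, 9) = 48052241692154700; 48052241692154700 < 50031545098999707? YES
  n = 301: C(301, 9) = 49533303936090975; 49533303936090975 < 50031545098999707? YES
  n = 302: C(302, 9) = 51054804739588650; 51054804739588650 < 50031545098999707? NO
The largest n with C(n, 9) < 50031545098999707 is n = 301 (where E[X] = 16511101312030325/16677181699666569 ≈ 0.9900415). Hence R_3(9) > 301, i.e. R_3(9) ≥ 302.

Largest n = 301; hence R_3(9) > 301.


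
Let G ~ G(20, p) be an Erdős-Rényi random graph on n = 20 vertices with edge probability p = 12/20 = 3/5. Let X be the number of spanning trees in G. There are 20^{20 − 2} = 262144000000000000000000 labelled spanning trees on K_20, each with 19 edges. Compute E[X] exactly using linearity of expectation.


K_20 has 20^{20 − 2} = 262144000000000000000000 labelled spanning trees.
For each such spanning tree H, let X_H = 1 if all 19 edges of H are present in G. Then P[X_H = 1] = p^{19} = (3/5)^{19} = 1162261467/19073486328125.
Summing the indicators: E[X] = Σ_H E[X_H] = 262144000000000000000000 · p^{19} = 262144000000000000000000 · 1162261467/19073486328125 = 79869999842655731712/5.
Numerically: E[X] ≈ 1.5974e+19.

E[X] = 262144000000000000000000 · (3/5)^{19} = 79869999842655731712/5 ≈ 1.5974e+19.


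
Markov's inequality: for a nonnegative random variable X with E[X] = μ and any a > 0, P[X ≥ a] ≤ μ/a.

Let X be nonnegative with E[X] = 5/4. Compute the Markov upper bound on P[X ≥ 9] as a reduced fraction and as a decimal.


μ = E[X] = 5/4, a = 9.
Markov: P[X ≥ 9] ≤ μ/a = (5/4)/9 = 5/36.
Numerically: ≈ 0.13889.
(Since a = 9 > μ = 1.25000, the bound 5/36 is < 1 and informative.)

P[X ≥ 9] ≤ 5/36 ≈ 0.13889.


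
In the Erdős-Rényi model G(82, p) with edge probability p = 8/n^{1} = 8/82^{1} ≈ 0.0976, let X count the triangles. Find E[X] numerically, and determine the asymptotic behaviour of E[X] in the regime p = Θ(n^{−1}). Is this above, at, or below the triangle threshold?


Number of potential triangles: C(82, 3) = 88560.
Each occurs with probability p³ ≈ (0.0976)³ ≈ 9.28599e-04.
By linearity: E[X] = C(82, 3)·p³ ≈ 88560 · 9.28599e-04 ≈ 82.237.
Here α = 1, so p = 8/n is exactly at the triangle threshold p ~ 1/n. Asymptotically E[X] → c³/6 = 8³/6 = 256/3 ≈ 85.333, a bounded constant. In this regime the triangle count is asymptotically Poisson(c³/6).

E[X] ≈ 82.237; in regime p = Θ(1/n^{1}) E[X] stays bounded (at the triangle threshold p ~ 1/n).


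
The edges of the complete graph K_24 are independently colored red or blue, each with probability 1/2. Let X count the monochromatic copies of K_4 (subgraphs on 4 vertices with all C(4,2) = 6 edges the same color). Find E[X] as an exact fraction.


Let X = Σ_S X_S over the C(24, 4) = 10626 subsets S of size 4, where X_S = 1 if the K_4 on S is monochromatic.
For a fixed S, the K_4 on S has C(4, 2) = 6 edges. P[all 6 edges red] = (1/2)^6, and likewise for blue, so P[monochromatic] = 2·(1/2)^6 = 2^{1 − 6} = 1/32.
By linearity: E[X] = C(24, 4) · 2^{1 − 6} = 10626 · 1/32 = 5313/16.
Numerically: E[X] ≈ 332.0625.

E[X] = C(24,4)·2^(1−C(4,2)) = 5313/16 ≈ 332.0625.


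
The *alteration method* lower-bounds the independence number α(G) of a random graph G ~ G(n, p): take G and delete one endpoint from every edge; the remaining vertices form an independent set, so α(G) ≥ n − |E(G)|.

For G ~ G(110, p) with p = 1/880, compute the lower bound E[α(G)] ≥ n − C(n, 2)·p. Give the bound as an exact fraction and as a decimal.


E[|E(G)|] = C(110, 2)·p = 5995 · (1/880) = 109/16.
E[α(G)] ≥ n − E[|E(G)|] = 110 − 109/16 = 1651/16.
Numerically: ≈ 103.1875.
(This is only a lower bound; the true E[α(G)] may be larger.)

E[α(G)] ≥ 1651/16 ≈ 103.1875.


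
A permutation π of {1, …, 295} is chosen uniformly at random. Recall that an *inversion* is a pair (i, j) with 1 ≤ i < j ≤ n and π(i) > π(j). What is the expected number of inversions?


Write X = Σ X_I over the C(295, 2) = 43365 pairs i < j, with X_I the indicator of one inversion.
There are 43365 indicators.
For each fixed pair i < j, the values π(i) and π(j) are two distinct elements of {1, …, 295} in uniformly random order; by symmetry P[π(i) > π(j)] = 1/2.
By linearity: E[X] = 43365 · (1/2) = C(295, 2) · (1/2) = 43365/2 = 43365/2 ≈ 21682.500.

E[X] = 43365/2 = 21682.500.


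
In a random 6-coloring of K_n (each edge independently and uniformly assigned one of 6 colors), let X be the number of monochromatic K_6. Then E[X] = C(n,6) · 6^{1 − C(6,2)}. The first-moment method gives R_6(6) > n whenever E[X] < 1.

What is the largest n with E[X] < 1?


We need C(n, 6) · 6^{1 − 15} < 1, i.e. C(n, 6) < 6^{15 − 1} = 78364164096.
Check values of n near the boundary:
  n = 197: C(197, 6) = 75176946208; 75176946208 < 78364164096? YES
  n = 198: C(198, 6) = 77526225777; 77526225777 < 78364164096? YES
  n = 199: C(199, 6) = 79936367511; 79936367511 < 78364164096? NO
The largest n with C(n, 6) < 78364164096 is n = 198 (where E[X] = 25842075259/26121388032 ≈ 0.989). Hence R_6(6) > 198, i.e. R_6(6) ≥ 199.

Largest n = 198; hence R_6(6) > 198.


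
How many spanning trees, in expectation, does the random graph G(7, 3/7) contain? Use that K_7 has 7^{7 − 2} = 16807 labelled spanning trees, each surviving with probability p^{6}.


K_7 has 7^{7 − 2} = 16807 labelled spanning trees.
For each such spanning tree H, let X_H = 1 if all 6 edges of H are present in G. Then P[X_H = 1] = p^{6} = (3/7)^{6} = 729/117649.
Summing the indicators: E[X] = Σ_H E[X_H] = 16807 · p^{6} = 16807 · 729/117649 = 729/7.
Numerically: E[X] ≈ 104.1.

E[X] = 16807 · (3/7)^{6} = 729/7 ≈ 104.1.


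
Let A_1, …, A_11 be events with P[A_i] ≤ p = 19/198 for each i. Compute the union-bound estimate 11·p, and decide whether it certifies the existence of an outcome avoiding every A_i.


Union bound: P[∪_{i=1}^{11} A_i] ≤ Σ_i P[A_i] ≤ 11·p = 11·(19/198) = 19/18.
Numerically: 19/18 ≈ 1.05556.
Is 19/18 < 1? NO.
Since the bound 19/18 is ≥ 1, the union bound is uninformative here; it does NOT by itself certify existence.

11·p = 19/18 ≈ 1.05556; existence NOT certified by the union bound.


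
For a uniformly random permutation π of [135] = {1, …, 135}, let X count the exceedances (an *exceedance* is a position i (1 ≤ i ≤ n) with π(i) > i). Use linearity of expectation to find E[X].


Write X = Σ_{i=1}^{135} X_i, where X_i = 1_{π(i) > i}.
For each fixed i, π(i) is uniform over {1, …, 135} (marginal of a uniform permutation), so P[π(i) > i] = (n − i)/n. Summing: Σ_{i=1}^{135} (n − i)/n = (0 + 1 + … + 134)/135 = 135(135 − 1)/(2·135) = (135 − 1)/2.
Hence E[X] = Σ_{i=1}^{135} (135 − i)/135 = 67 ≈ 67.000000.

E[X] = 67 = 67.000000.


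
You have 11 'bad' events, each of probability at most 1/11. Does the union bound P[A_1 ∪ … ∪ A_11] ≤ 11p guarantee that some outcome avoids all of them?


Union bound: P[∪_{i=1}^{11} A_i] ≤ Σ_i P[A_i] ≤ 11·p = 11·(1/11) = 1.
Numerically: 1 ≈ 1.00000.
Is 1 < 1? NO.
Since the bound 1 is ≥ 1, the union bound is uninformative here; it does NOT by itself certify existence.

11·p = 1 ≈ 1.00000; existence NOT certified by the union bound.


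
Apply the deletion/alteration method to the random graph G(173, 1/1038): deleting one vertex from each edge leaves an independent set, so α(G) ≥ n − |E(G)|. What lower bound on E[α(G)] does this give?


E[|E(G)|] = C(173, 2)·p = 14878 · (1/1038) = 43/3.
E[α(G)] ≥ n − E[|E(G)|] = 173 − 43/3 = 476/3.
Numerically: ≈ 158.667.
(This is only a lower bound; the true E[α(G)] may be larger.)

E[α(G)] ≥ 476/3 ≈ 158.667.


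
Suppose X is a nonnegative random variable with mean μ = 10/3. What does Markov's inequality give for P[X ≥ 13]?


μ = E[X] = 10/3, a = 13.
Markov: P[X ≥ 13] ≤ μ/a = (10/3)/13 = 10/39.
Numerically: ≈ 0.256.
(Since a = 13 > μ = 3.333, the bound 10/39 is < 1 and informative.)

P[X ≥ 13] ≤ 10/39 ≈ 0.256.


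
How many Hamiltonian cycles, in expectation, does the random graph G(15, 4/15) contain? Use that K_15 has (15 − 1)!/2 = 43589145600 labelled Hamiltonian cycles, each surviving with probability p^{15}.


K_15 has (15 − 1)!/2 = 43589145600 labelled Hamiltonian cycles.
For each such Hamiltonian cycle H, let X_H = 1 if all 15 edges of H are present in G. Then P[X_H = 1] = p^{15} = (4/15)^{15} = 1073741824/437893890380859375.
Summing the indicators: E[X] = Σ_H E[X_H] = 43589145600 · p^{15} = 43589145600 · 1073741824/437893890380859375 = 7704277975826432/72081298828125.
Numerically: E[X] ≈ 106.88.

E[X] = 43589145600 · (4/15)^{15} = 7704277975826432/72081298828125 ≈ 106.88.


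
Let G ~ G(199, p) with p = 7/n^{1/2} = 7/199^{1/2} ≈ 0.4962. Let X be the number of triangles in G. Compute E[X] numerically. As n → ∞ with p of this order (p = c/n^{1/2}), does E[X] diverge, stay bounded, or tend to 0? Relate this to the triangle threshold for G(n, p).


Number of potential triangles: C(199, 3) = 1293699.
Each occurs with probability p³ ≈ (0.4962)³ ≈ 1.221840e-01.
By linearity: E[X] = C(199, 3)·p³ ≈ 1293699 · 1.221840e-01 ≈ 158069.3793.
Since α = 1/2 < 1, p = c/n^{1/2} ≫ 1/n is above the triangle threshold p ~ 1/n. Asymptotically E[X] ~ (c³/6)·n^{3(1−α)} = (7³/6)·n^{1.5} → ∞; triangles are abundant w.h.p.

E[X] ≈ 158069.3793; in regime p = Θ(1/n^{1/2}) E[X] diverges (above the triangle threshold p ~ 1/n).


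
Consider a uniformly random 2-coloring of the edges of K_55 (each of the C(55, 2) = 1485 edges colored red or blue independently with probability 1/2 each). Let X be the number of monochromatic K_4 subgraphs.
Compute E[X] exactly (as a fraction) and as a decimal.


Let X = Σ_S X_S over the C(55, 4) = 341055 subsets S of size 4, where X_S = 1 if the K_4 on S is monochromatic.
For a fixed S, the K_4 on S has C(4, 2) = 6 edges. P[all 6 edges red] = (1/2)^6, and likewise for blue, so P[monochromatic] = 2·(1/2)^6 = 2^{1 − 6} = 1/32.
Summing: E[X] = C(55, 4) · 2^{1 − 6} = 341055 · 1/32 = 341055/32.
Numerically: E[X] ≈ 10657.969.

E[X] = C(55,4)·2^(1−C(4,2)) = 341055/32 ≈ 10657.969.


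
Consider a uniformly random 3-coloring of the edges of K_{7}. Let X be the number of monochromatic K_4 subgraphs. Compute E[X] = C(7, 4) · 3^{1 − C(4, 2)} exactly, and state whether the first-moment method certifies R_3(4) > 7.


E[X] = C(7, 4) · 3^{1 − 6} = 35 · 3^{−5} = 35/243.
As a reduced fraction: E[X] = 35/243 ≈ 0.144033.
Is E[X] < 1? YES.
Since E[X] < 1, there exists a 3-coloring of K_{7} with no monochromatic K_4; hence R_3(4) > 7.

E[X] = 35/243 ≈ 0.144033; E[X] < 1, so R_3(4) > 7.


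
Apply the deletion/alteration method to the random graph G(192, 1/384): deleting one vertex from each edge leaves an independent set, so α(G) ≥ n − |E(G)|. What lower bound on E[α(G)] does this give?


E[|E(G)|] = C(192, 2)·p = 18336 · (1/384) = 191/4.
E[α(G)] ≥ n − E[|E(G)|] = 192 − 191/4 = 577/4.
Numerically: ≈ 144.2500.
(This is only a lower bound; the true E[α(G)] may be larger.)

E[α(G)] ≥ 577/4 ≈ 144.2500.


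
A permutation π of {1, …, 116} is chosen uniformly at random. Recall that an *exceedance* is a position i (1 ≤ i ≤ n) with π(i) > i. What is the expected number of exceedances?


Write X = Σ_{i=1}^{116} X_i, where X_i = 1_{π(i) > i}.
For each fixed i, π(i) is uniform over {1, …, 116} (marginal of a uniform permutation), so P[π(i) > i] = (n − i)/n. Summing: Σ_{i=1}^{116} (n − i)/n = (0 + 1 + … + 115)/116 = 116(116 − 1)/(2·116) = (116 − 1)/2.
Hence E[X] = Σ_{i=1}^{116} (116 − i)/116 = 115/2 ≈ 57.50000.

E[X] = 115/2 = 57.50000.


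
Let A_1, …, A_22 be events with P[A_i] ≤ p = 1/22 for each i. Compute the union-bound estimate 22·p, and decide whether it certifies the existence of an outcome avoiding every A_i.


Union bound: P[∪_{i=1}^{22} A_i] ≤ Σ_i P[A_i] ≤ 22·p = 22·(1/22) = 1.
Numerically: 1 ≈ 1.000000.
Is 1 < 1? NO.
Since the bound 1 is ≥ 1, the union bound is uninformative here; it does NOT by itself certify existence.

22·p = 1 ≈ 1.000000; existence NOT certified by the union bound.


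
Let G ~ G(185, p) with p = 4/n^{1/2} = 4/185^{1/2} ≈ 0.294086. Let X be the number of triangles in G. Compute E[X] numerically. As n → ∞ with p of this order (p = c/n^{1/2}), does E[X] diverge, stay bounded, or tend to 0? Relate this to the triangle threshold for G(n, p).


Number of potential triangles: C(185, 3) = 1038220.
Each occurs with probability p³ ≈ (0.294086)³ ≈ 2.54344518e-02.
By linearity: E[X] = C(185, 3)·p³ ≈ 1038220 · 2.54344518e-02 ≈ 26406.556539.
Since α = 1/2 < 1, p = c/n^{1/2} ≫ 1/n is above the triangle threshold p ~ 1/n. Asymptotically E[X] ~ (c³/6)·n^{3(1−α)} = (4³/6)·n^{1.5} → ∞; triangles are abundant w.h.p.

E[X] ≈ 26406.556539; in regime p = Θ(1/n^{1/2}) E[X] diverges (above the triangle threshold p ~ 1/n).


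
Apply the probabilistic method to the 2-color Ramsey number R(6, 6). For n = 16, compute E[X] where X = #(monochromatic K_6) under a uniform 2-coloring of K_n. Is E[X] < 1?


E[X] = C(16, 6) · 2^{1 − 15} = 8008 · 2^{−14} = 8008/16384.
As a reduced fraction: E[X] = 1001/2048 ≈ 0.4887695.
Is E[X] < 1? YES.
Since E[X] < 1, there exists a 2-coloring of K_{16} with no monochromatic K_6; hence R(6, 6) > 16.

E[X] = 1001/2048 ≈ 0.4887695; E[X] < 1, so R(6, 6) > 16.


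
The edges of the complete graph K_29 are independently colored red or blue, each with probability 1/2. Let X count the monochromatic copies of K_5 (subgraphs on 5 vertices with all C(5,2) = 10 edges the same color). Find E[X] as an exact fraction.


Let X = Σ_S X_S over the C(29, 5) = 118755 subsets S of size 5, where X_S = 1 if the K_5 on S is monochromatic.
For a fixed S, the K_5 on S has C(5, 2) = 10 edges. P[all 10 edges red] = (1/2)^10, and likewise for blue, so P[monochromatic] = 2·(1/2)^10 = 2^{1 − 10} = 1/512.
By linearity: E[X] = C(29, 5) · 2^{1 − 10} = 118755 · 1/512 = 118755/512.
Numerically: E[X] ≈ 231.94336.

E[X] = C(29,5)·2^(1−C(5,2)) = 118755/512 ≈ 231.94336.


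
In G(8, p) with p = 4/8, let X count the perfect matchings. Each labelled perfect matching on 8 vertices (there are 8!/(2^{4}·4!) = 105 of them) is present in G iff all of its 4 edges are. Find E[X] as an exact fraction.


K_8 has 8!/(2^{4}·4!) = 105 labelled perfect matchings.
For each such perfect matching H, let X_H = 1 if all 4 edges of H are present in G. Then P[X_H = 1] = p^{4} = (1/2)^{4} = 1/16.
By linearity of expectation: E[X] = Σ_H E[X_H] = 105 · p^{4} = 105 · 1/16 = 105/16.
Numerically: E[X] ≈ 6.5625.

E[X] = 105 · (1/2)^{4} = 105/16 ≈ 6.5625.


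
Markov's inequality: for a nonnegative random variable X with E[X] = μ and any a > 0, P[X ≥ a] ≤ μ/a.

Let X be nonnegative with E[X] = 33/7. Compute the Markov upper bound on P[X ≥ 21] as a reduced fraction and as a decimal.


μ = E[X] = 33/7, a = 21.
Markov: P[X ≥ 21] ≤ μ/a = (33/7)/21 = 11/49.
Numerically: ≈ 0.2245.
(Since a = 21 > μ = 4.7143, the bound 11/49 is < 1 and informative.)

P[X ≥ 21] ≤ 11/49 ≈ 0.2245.


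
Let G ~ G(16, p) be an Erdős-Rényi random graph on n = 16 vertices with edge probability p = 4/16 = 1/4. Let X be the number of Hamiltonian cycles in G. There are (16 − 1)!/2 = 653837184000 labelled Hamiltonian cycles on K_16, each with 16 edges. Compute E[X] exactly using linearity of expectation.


K_16 has (16 − 1)!/2 = 653837184000 labelled Hamiltonian cycles.
For each such Hamiltonian cycle H, let X_H = 1 if all 16 edges of H are present in G. Then P[X_H = 1] = p^{16} = (1/4)^{16} = 1/4294967296.
By linearity: E[X] = Σ_H E[X_H] = 653837184000 · p^{16} = 653837184000 · 1/4294967296 = 638512875/4194304.
Numerically: E[X] ≈ 152.23.

E[X] = 653837184000 · (1/4)^{16} = 638512875/4194304 ≈ 152.23.


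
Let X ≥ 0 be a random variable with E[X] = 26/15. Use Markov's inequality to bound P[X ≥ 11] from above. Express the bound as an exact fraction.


μ = E[X] = 26/15, a = 11.
Markov: P[X ≥ 11] ≤ μ/a = (26/15)/11 = 26/165.
Numerically: ≈ 0.15758.
(Since a = 11 > μ = 1.73333, the bound 26/165 is < 1 and informative.)

P[X ≥ 11] ≤ 26/165 ≈ 0.15758.


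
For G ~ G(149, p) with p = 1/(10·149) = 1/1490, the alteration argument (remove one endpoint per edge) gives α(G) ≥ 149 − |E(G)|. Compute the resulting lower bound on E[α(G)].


E[|E(G)|] = C(149, 2)·p = 11026 · (1/1490) = 37/5.
E[α(G)] ≥ n − E[|E(G)|] = 149 − 37/5 = 708/5.
Numerically: ≈ 141.6000.
(This is only a lower bound; the true E[α(G)] may be larger.)

E[α(G)] ≥ 708/5 ≈ 141.6000.


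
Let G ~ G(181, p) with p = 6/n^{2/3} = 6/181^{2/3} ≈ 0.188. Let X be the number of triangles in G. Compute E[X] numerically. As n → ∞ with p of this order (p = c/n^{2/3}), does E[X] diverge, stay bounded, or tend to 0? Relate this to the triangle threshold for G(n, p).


Number of potential triangles: C(181, 3) = 971970.
Each occurs with probability p³ ≈ (0.188)³ ≈ 6.59321e-03.
By linearity: E[X] = C(181, 3)·p³ ≈ 971970 · 6.59321e-03 ≈ 6408.398.
Since α = 2/3 < 1, p = c/n^{2/3} ≫ 1/n is above the triangle threshold p ~ 1/n. Asymptotically E[X] ~ (c³/6)·n^{3(1−α)} = (6³/6)·n^{1} → ∞; triangles are abundant w.h.p.

E[X] ≈ 6408.398; in regime p = Θ(1/n^{2/3}) E[X] diverges (above the triangle threshold p ~ 1/n).


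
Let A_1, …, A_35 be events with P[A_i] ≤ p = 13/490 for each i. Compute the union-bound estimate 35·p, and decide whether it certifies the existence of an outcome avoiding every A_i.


Union bound: P[∪_{i=1}^{35} A_i] ≤ Σ_i P[A_i] ≤ 35·p = 35·(13/490) = 13/14.
Numerically: 13/14 ≈ 0.928571.
Is 13/14 < 1? YES.
Since P[∪ A_i] ≤ 13/14 < 1, the complement has P[∩ A_i^c] ≥ 1 − 13/14 = 1/14 > 0, so some outcome avoids every A_i.

35·p = 13/14 ≈ 0.928571; existence CERTIFIED by the union bound.


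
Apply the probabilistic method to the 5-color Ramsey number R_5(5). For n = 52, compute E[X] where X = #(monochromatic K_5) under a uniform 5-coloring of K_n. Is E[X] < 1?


E[X] = C(52, 5) · 5^{1 − 10} = 2598960 · 5^{−9} = 2598960/1953125.
As a reduced fraction: E[X] = 519792/390625 ≈ 1.3306675.
Is E[X] < 1? NO.
Since E[X] ≥ 1, the first-moment bound is inconclusive at n = 52; it does NOT by itself certify R_5(5) > 52.

E[X] = 519792/390625 ≈ 1.3306675; E[X] ≥ 1; first-moment method inconclusive here.


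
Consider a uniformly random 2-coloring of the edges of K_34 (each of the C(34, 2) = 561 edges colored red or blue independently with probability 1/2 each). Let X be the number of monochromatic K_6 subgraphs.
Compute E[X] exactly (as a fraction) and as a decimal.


Let X = Σ_S X_S over the C(34, 6) = 1344904 subsets S of size 6, where X_S = 1 if the K_6 on S is monochromatic.
For a fixed S, the K_6 on S has C(6, 2) = 15 edges. P[all 15 edges red] = (1/2)^15, and likewise for blue, so P[monochromatic] = 2·(1/2)^15 = 2^{1 − 15} = 1/16384.
By linearity: E[X] = C(34, 6) · 2^{1 − 15} = 1344904 · 1/16384 = 168113/2048.
Numerically: E[X] ≈ 82.0864.

E[X] = C(34,6)·2^(1−C(6,2)) = 168113/2048 ≈ 82.0864.


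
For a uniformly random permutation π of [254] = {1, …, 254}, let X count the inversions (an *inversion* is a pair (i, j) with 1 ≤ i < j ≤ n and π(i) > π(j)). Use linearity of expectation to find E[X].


Write X = Σ X_I over the C(254, 2) = 32131 pairs i < j, with X_I the indicator of one inversion.
There are 32131 indicators.
For each fixed pair i < j, the values π(i) and π(j) are two distinct elements of {1, …, 254} in uniformly random order; by symmetry P[π(i) > π(j)] = 1/2.
By linearity: E[X] = 32131 · (1/2) = C(254, 2) · (1/2) = 32131/2 = 32131/2 ≈ 16065.50000.

E[X] = 32131/2 = 16065.50000.


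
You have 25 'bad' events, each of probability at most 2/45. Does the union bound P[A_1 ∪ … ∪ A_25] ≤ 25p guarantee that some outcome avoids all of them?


Union bound: P[∪_{i=1}^{25} A_i] ≤ Σ_i P[A_i] ≤ 25·p = 25·(2/45) = 10/9.
Numerically: 10/9 ≈ 1.111111.
Is 10/9 < 1? NO.
Since the bound 10/9 is ≥ 1, the union bound is uninformative here; it does NOT by itself certify existence.

25·p = 10/9 ≈ 1.111111; existence NOT certified by the union bound.


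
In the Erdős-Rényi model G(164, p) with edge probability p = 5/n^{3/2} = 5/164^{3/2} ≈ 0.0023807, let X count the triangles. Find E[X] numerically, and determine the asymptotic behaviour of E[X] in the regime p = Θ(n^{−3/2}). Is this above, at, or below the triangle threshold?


Number of potential triangles: C(164, 3) = 721764.
Each occurs with probability p³ ≈ (0.0023807)³ ≈ 1.3493130e-08.
By linearity: E[X] = C(164, 3)·p³ ≈ 721764 · 1.3493130e-08 ≈ 0.00974.
Since α = 3/2 > 1, p = c/n^{3/2} = o(1/n) is below the triangle threshold p ~ 1/n. Asymptotically E[X] ~ (c³/6)·n^{3(1−α)} = (5³/6)·n^{-1.5} → 0, so by Markov's inequality G has no triangles w.h.p.

E[X] ≈ 0.00974; in regime p = Θ(1/n^{3/2}) E[X] tends to 0 (below the triangle threshold p ~ 1/n).


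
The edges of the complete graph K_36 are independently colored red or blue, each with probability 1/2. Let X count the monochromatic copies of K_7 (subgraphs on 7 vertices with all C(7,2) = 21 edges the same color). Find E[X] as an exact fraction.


Let X = Σ_S X_S over the C(36, 7) = 8347680 subsets S of size 7, where X_S = 1 if the K_7 on S is monochromatic.
For a fixed S, the K_7 on S has C(7, 2) = 21 edges. P[all 21 edges red] = (1/2)^21, and likewise for blue, so P[monochromatic] = 2·(1/2)^21 = 2^{1 − 21} = 1/1048576.
Summing: E[X] = C(36, 7) · 2^{1 − 21} = 8347680 · 1/1048576 = 260865/32768.
Numerically: E[X] ≈ 7.9610.

E[X] = C(36,7)·2^(1−C(7,2)) = 260865/32768 ≈ 7.9610.


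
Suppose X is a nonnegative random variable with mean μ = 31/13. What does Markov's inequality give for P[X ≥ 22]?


μ = E[X] = 31/13, a = 22.
Markov: P[X ≥ 22] ≤ μ/a = (31/13)/22 = 31/286.
Numerically: ≈ 0.10839.
(Since a = 22 > μ = 2.38462, the bound 31/286 is < 1 and informative.)

P[X ≥ 22] ≤ 31/286 ≈ 0.10839.


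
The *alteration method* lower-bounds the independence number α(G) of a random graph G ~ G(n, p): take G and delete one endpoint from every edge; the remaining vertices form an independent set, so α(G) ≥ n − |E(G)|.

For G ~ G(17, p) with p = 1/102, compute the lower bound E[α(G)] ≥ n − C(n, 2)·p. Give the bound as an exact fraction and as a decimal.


E[|E(G)|] = C(17, 2)·p = 136 · (1/102) = 4/3.
E[α(G)] ≥ n − E[|E(G)|] = 17 − 4/3 = 47/3.
Numerically: ≈ 15.66667.
(This is only a lower bound; the true E[α(G)] may be larger.)

E[α(G)] ≥ 47/3 ≈ 15.66667.


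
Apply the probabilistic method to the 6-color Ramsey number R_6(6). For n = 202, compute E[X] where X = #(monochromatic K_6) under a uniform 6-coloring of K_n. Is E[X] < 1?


E[X] = C(202, 6) · 6^{1 − 15} = 87544611330 · 6^{−14} = 87544611330/78364164096.
As a reduced fraction: E[X] = 14590768555/13060694016 ≈ 1.1171511.
Is E[X] < 1? NO.
Since E[X] ≥ 1, the first-moment bound is inconclusive at n = 202; it does NOT by itself certify R_6(6) > 202.

E[X] = 14590768555/13060694016 ≈ 1.1171511; E[X] ≥ 1; first-moment method inconclusive here.


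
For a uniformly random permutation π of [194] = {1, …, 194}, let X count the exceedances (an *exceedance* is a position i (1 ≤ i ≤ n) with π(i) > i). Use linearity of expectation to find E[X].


Write X = Σ_{i=1}^{194} X_i, where X_i = 1_{π(i) > i}.
For each fixed i, π(i) is uniform over {1, …, 194} (marginal of a uniform permutation), so P[π(i) > i] = (n − i)/n. Summing: Σ_{i=1}^{194} (n − i)/n = (0 + 1 + … + 193)/194 = 194(194 − 1)/(2·194) = (194 − 1)/2.
Hence E[X] = Σ_{i=1}^{194} (194 − i)/194 = 193/2 ≈ 96.50000.

E[X] = 193/2 = 96.50000.


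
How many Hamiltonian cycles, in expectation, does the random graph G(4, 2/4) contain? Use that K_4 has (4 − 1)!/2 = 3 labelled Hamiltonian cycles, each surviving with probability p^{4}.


K_4 has (4 − 1)!/2 = 3 labelled Hamiltonian cycles.
For each such Hamiltonian cycle H, let X_H = 1 if all 4 edges of H are present in G. Then P[X_H = 1] = p^{4} = (1/2)^{4} = 1/16.
By linearity of expectation: E[X] = Σ_H E[X_H] = 3 · p^{4} = 3 · 1/16 = 3/16.
Numerically: E[X] ≈ 0.1875.

E[X] = 3 · (1/2)^{4} = 3/16 ≈ 0.1875.


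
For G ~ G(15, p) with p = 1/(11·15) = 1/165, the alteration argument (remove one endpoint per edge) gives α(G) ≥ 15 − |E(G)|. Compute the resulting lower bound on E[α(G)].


E[|E(G)|] = C(15, 2)·p = 105 · (1/165) = 7/11.
E[α(G)] ≥ n − E[|E(G)|] = 15 − 7/11 = 158/11.
Numerically: ≈ 14.363636.
(This is only a lower bound; the true E[α(G)] may be larger.)

E[α(G)] ≥ 158/11 ≈ 14.363636.


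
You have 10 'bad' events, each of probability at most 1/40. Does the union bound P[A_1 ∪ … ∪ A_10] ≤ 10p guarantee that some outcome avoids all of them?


Union bound: P[∪_{i=1}^{10} A_i] ≤ Σ_i P[A_i] ≤ 10·p = 10·(1/40) = 1/4.
Numerically: 1/4 ≈ 0.25000.
Is 1/4 < 1? YES.
Since P[∪ A_i] ≤ 1/4 < 1, the complement has P[∩ A_i^c] ≥ 1 − 1/4 = 3/4 > 0, so some outcome avoids every A_i.

10·p = 1/4 ≈ 0.25000; existence CERTIFIED by the union bound.


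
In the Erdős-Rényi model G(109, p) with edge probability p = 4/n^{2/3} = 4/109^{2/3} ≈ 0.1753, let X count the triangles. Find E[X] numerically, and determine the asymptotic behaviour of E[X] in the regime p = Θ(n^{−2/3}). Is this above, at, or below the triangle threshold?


Number of potential triangles: C(109, 3) = 209934.
Each occurs with probability p³ ≈ (0.1753)³ ≈ 5.386752e-03.
By linearity: E[X] = C(109, 3)·p³ ≈ 209934 · 5.386752e-03 ≈ 1130.8624.
Since α = 2/3 < 1, p = c/n^{2/3} ≫ 1/n is above the triangle threshold p ~ 1/n. Asymptotically E[X] ~ (c³/6)·n^{3(1−α)} = (4³/6)·n^{1} → ∞; triangles are abundant w.h.p.

E[X] ≈ 1130.8624; in regime p = Θ(1/n^{2/3}) E[X] diverges (above the triangle threshold p ~ 1/n).


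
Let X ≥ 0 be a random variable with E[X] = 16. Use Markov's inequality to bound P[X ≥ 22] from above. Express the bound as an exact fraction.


μ = E[X] = 16, a = 22.
Markov: P[X ≥ 22] ≤ μ/a = (16)/22 = 8/11.
Numerically: ≈ 0.7273.
(Since a = 22 > μ = 16.0000, the bound 8/11 is < 1 and informative.)

P[X ≥ 22] ≤ 8/11 ≈ 0.7273.


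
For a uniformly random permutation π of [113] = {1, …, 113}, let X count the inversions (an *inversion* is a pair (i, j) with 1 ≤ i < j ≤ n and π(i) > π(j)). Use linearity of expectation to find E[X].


Write X = Σ X_I over the C(113, 2) = 6328 pairs i < j, with X_I the indicator of one inversion.
There are 6328 indicators.
For each fixed pair i < j, the values π(i) and π(j) are two distinct elements of {1, …, 113} in uniformly random order; by symmetry P[π(i) > π(j)] = 1/2.
By linearity: E[X] = 6328 · (1/2) = C(113, 2) · (1/2) = 6328/2 = 3164 ≈ 3164.0000.

E[X] = 3164 = 3164.0000.


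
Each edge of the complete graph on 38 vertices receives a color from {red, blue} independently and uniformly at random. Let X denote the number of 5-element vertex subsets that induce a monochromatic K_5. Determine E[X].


Let X = Σ_S X_S over the C(38, 5) = 501942 subsets S of size 5, where X_S = 1 if the K_5 on S is monochromatic.
For a fixed S, the K_5 on S has C(5, 2) = 10 edges. P[all 10 edges red] = (1/2)^10, and likewise for blue, so P[monochromatic] = 2·(1/2)^10 = 2^{1 − 10} = 1/512.
Summing: E[X] = C(38, 5) · 2^{1 − 10} = 501942 · 1/512 = 250971/256.
Numerically: E[X] ≈ 980.35547.

E[X] = C(38,5)·2^(1−C(5,2)) = 250971/256 ≈ 980.35547.


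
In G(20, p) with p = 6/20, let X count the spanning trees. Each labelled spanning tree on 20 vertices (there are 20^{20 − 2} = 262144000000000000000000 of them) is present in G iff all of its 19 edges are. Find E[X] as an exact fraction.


K_20 has 20^{20 − 2} = 262144000000000000000000 labelled spanning trees.
For each such spanning tree H, let X_H = 1 if all 19 edges of H are present in G. Then P[X_H = 1] = p^{19} = (3/10)^{19} = 1162261467/10000000000000000000.
Summing the indicators: E[X] = Σ_H E[X_H] = 262144000000000000000000 · p^{19} = 262144000000000000000000 · 1162261467/10000000000000000000 = 152339935002624/5.
Numerically: E[X] ≈ 3.0468e+13.

E[X] = 262144000000000000000000 · (3/10)^{19} = 152339935002624/5 ≈ 3.0468e+13.


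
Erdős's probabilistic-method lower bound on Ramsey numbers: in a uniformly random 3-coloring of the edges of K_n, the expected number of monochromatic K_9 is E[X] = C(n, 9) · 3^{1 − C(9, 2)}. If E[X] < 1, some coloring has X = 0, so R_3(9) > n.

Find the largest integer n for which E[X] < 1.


We need C(n, 9) · 3^{1 − 36} < 1, i.e. C(n, 9) < 3^{36 − 1} = 50031545098999707.
Check values of n near the boundary:
  n = 299: C(299, 9) = 46610674441390059; 46610674441390059 < 50031545098999707? YES
  n = 300: C(300, 9) = 48052241692154700; 48052241692154700 < 50031545098999707? YES
  n = 301: C(301, 9) = 49533303936090975; 49533303936090975 < 50031545098999707? YES
  n = 302: C(302, 9) = 51054804739588650; 51054804739588650 < 50031545098999707? NO
The largest n with C(n, 9) < 50031545098999707 is n = 301 (where E[X] = 16511101312030325/16677181699666569 ≈ 0.990). Hence R_3(9) > 301, i.e. R_3(9) ≥ 302.

Largest n = 301; hence R_3(9) > 301.


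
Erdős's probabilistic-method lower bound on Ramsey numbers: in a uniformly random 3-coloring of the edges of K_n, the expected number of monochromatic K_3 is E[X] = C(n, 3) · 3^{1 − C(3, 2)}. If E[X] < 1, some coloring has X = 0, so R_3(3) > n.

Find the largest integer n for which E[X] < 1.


We need C(n, 3) · 3^{1 − 3} < 1, i.e. C(n, 3) < 3^{3 − 1} = 9.
Check values of n near the boundary:
  n = 3: C(3, 3) = 1; 1 < 9? YES
  n = 4: C(4, 3) = 4; 4 < 9? YES
  n = 5: C(5, 3) = 10; 10 < 9? NO
  n = 6: C(6, 3) = 20; 20 < 9? NO
  n = 7: C(7, 3) = 35; 35 < 9? NO
The largest n with C(n, 3) < 9 is n = 4 (where E[X] = 4/9 ≈ 0.4444). Hence R_3(3) > 4, i.e. R_3(3) ≥ 5.

Largest n = 4; hence R_3(3) > 4.


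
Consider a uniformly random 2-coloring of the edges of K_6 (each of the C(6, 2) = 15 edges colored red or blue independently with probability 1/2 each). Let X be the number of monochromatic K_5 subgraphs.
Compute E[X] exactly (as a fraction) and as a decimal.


Let X = Σ_S X_S over the C(6, 5) = 6 subsets S of size 5, where X_S = 1 if the K_5 on S is monochromatic.
For a fixed S, the K_5 on S has C(5, 2) = 10 edges. P[all 10 edges red] = (1/2)^10, and likewise for blue, so P[monochromatic] = 2·(1/2)^10 = 2^{1 − 10} = 1/512.
By linearity of expectation: E[X] = C(6, 5) · 2^{1 − 10} = 6 · 1/512 = 3/256.
Numerically: E[X] ≈ 0.011719.

E[X] = C(6,5)·2^(1−C(5,2)) = 3/256 ≈ 0.011719.


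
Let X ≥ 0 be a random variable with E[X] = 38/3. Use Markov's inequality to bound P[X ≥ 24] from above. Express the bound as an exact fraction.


μ = E[X] = 38/3, a = 24.
Markov: P[X ≥ 24] ≤ μ/a = (38/3)/24 = 19/36.
Numerically: ≈ 0.528.
(Since a = 24 > μ = 12.667, the bound 19/36 is < 1 and informative.)

P[X ≥ 24] ≤ 19/36 ≈ 0.528.


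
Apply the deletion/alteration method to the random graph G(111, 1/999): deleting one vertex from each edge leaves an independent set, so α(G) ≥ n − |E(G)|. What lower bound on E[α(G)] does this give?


E[|E(G)|] = C(111, 2)·p = 6105 · (1/999) = 55/9.
E[α(G)] ≥ n − E[|E(G)|] = 111 − 55/9 = 944/9.
Numerically: ≈ 104.889.
(This is only a lower bound; the true E[α(G)] may be larger.)

E[α(G)] ≥ 944/9 ≈ 104.889.


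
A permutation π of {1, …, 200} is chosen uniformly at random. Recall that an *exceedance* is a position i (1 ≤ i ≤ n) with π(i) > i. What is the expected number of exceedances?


Write X = Σ_{i=1}^{200} X_i, where X_i = 1_{π(i) > i}.
For each fixed i, π(i) is uniform over {1, …, 200} (marginal of a uniform permutation), so P[π(i) > i] = (n − i)/n. Summing: Σ_{i=1}^{200} (n − i)/n = (0 + 1 + … + 199)/200 = 200(200 − 1)/(2·200) = (200 − 1)/2.
Hence E[X] = Σ_{i=1}^{200} (200 − i)/200 = 199/2 ≈ 99.500.

E[X] = 199/2 = 99.500.


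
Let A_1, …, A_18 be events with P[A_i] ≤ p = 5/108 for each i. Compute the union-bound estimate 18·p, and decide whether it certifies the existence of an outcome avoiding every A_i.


Union bound: P[∪_{i=1}^{18} A_i] ≤ Σ_i P[A_i] ≤ 18·p = 18·(5/108) = 5/6.
Numerically: 5/6 ≈ 0.8333333.
Is 5/6 < 1? YES.
Since P[∪ A_i] ≤ 5/6 < 1, the complement has P[∩ A_i^c] ≥ 1 − 5/6 = 1/6 > 0, so some outcome avoids every A_i.

18·p = 5/6 ≈ 0.8333333; existence CERTIFIED by the union bound.


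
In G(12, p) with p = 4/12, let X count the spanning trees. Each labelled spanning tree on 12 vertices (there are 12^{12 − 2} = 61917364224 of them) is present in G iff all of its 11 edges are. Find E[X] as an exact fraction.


K_12 has 12^{12 − 2} = 61917364224 labelled spanning trees.
For each such spanning tree H, let X_H = 1 if all 11 edges of H are present in G. Then P[X_H = 1] = p^{11} = (1/3)^{11} = 1/177147.
Summing the indicators: E[X] = Σ_H E[X_H] = 61917364224 · p^{11} = 61917364224 · 1/177147 = 1048576/3.
Numerically: E[X] ≈ 3.4953e+05.

E[X] = 61917364224 · (1/3)^{11} = 1048576/3 ≈ 3.4953e+05.


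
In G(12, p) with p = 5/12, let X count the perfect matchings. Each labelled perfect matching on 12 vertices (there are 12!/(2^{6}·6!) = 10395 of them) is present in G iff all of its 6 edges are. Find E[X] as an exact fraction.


K_12 has 12!/(2^{6}·6!) = 10395 labelled perfect matchings.
For each such perfect matching H, let X_H = 1 if all 6 edges of H are present in G. Then P[X_H = 1] = p^{6} = (5/12)^{6} = 15625/2985984.
By linearity of expectation: E[X] = Σ_H E[X_H] = 10395 · p^{6} = 10395 · 15625/2985984 = 6015625/110592.
Numerically: E[X] ≈ 54.395.

E[X] = 10395 · (5/12)^{6} = 6015625/110592 ≈ 54.395.


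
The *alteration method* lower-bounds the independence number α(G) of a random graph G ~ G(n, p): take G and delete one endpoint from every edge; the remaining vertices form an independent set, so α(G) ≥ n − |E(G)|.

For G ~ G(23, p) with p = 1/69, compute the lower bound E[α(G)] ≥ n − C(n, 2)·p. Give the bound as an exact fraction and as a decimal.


E[|E(G)|] = C(23, 2)·p = 253 · (1/69) = 11/3.
E[α(G)] ≥ n − E[|E(G)|] = 23 − 11/3 = 58/3.
Numerically: ≈ 19.333.
(This is only a lower bound; the true E[α(G)] may be larger.)

E[α(G)] ≥ 58/3 ≈ 19.333.


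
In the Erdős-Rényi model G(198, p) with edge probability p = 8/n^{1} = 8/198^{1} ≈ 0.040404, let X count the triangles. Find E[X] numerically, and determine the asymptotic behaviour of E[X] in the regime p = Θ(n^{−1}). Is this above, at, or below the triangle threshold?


Number of potential triangles: C(198, 3) = 1274196.
Each occurs with probability p³ ≈ (0.040404)³ ≈ 6.5959050e-05.
By linearity: E[X] = C(198, 3)·p³ ≈ 1274196 · 6.5959050e-05 ≈ 84.04476.
Here α = 1, so p = 8/n is exactly at the triangle threshold p ~ 1/n. Asymptotically E[X] → c³/6 = 8³/6 = 256/3 ≈ 85.33333, a bounded constant. In this regime the triangle count is asymptotically Poisson(c³/6).

E[X] ≈ 84.04476; in regime p = Θ(1/n^{1}) E[X] stays bounded (at the triangle threshold p ~ 1/n).


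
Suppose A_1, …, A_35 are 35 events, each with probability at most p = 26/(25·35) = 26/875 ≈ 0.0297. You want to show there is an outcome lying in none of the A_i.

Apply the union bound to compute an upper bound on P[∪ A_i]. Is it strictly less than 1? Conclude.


Union bound: P[∪_{i=1}^{35} A_i] ≤ Σ_i P[A_i] ≤ 35·p = 35·(26/875) = 26/25.
Numerically: 26/25 ≈ 1.0400.
Is 26/25 < 1? NO.
Since the bound 26/25 is ≥ 1, the union bound is uninformative here; it does NOT by itself certify existence.

35·p = 26/25 ≈ 1.0400; existence NOT certified by the union bound.


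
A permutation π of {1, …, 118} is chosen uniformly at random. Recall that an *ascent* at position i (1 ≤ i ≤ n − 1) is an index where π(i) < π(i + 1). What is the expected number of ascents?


Write X = Σ X_I over i = 1, …, 117, with X_I the indicator of one ascent.
There are 117 indicators.
For each fixed i, the pair (π(i), π(i+1)) is a uniformly random ordered pair of distinct values from {1, …, 118}; by symmetry P[π(i) < π(i+1)] = 1/2.
By linearity: E[X] = 117 · (1/2) = (118 − 1) · (1/2) = 117/2 ≈ 58.5000.

E[X] = 117/2 = 58.5000.
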